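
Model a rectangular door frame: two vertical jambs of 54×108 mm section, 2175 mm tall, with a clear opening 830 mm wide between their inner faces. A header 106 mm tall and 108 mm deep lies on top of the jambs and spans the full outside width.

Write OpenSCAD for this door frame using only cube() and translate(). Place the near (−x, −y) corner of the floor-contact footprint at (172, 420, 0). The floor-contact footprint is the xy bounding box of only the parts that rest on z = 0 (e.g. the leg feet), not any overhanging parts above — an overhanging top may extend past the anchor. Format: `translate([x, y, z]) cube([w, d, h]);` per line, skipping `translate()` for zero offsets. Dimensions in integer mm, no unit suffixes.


translate([172, 420, 0]) cube([54, 108, 2175]);
translate([1056, 420, 0]) cube([54, 108, 2175]);
translate([172, 420, 2175]) cube([938, 108, 106]);


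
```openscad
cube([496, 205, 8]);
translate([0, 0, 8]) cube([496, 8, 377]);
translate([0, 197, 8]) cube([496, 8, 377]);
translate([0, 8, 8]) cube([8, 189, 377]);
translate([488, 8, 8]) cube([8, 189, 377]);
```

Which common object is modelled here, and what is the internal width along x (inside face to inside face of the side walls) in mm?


An open box. The internal width is 480 mm.

A 496×205 base slab with four walls standing on it — an open box. The base is 496 mm wide and the walls are 8 mm thick, so the internal width is 496 − 2 × 8 = 480 mm.


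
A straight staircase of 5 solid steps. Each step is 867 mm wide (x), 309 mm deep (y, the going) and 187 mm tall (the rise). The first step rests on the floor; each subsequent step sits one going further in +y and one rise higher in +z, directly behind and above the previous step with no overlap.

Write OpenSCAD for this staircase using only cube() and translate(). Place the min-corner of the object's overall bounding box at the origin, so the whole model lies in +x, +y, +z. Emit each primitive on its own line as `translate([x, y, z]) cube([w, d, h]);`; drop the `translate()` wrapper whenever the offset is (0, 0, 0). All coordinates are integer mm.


cube([867, 309, 187]);
translate([0, 309, 187]) cube([867, 309, 187]);
translate([0, 618, 374]) cube([867, 309, 187]);
translate([0, 927, 561]) cube([867, 309, 187]);
translate([0, 1236, 748]) cube([867, 309, 187]);


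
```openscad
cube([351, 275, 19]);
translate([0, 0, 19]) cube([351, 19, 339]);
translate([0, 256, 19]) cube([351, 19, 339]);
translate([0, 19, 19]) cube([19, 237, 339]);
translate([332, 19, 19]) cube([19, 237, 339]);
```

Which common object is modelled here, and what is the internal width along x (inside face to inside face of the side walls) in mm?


An open box. The internal width is 313 mm.

A 351×275 base slab with four walls standing on it — an open box. The base is 351 mm wide and the walls are 19 mm thick, so the internal width is 351 − 2 × 19 = 313 mm.


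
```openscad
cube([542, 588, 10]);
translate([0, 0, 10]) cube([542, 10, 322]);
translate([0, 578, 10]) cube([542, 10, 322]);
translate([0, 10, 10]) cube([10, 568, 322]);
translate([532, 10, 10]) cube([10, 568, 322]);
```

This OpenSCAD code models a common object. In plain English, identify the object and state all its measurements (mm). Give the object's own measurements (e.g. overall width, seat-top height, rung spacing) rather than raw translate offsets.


An open-topped rectangular box: outside dimensions 542×588×332 mm, with a uniform wall and base thickness of 10 mm. The base is a full 542×588 slab on the floor; four walls sit on top of the base. The front and back walls (the −y and +y sides) span the full width; the two side walls fit between them.


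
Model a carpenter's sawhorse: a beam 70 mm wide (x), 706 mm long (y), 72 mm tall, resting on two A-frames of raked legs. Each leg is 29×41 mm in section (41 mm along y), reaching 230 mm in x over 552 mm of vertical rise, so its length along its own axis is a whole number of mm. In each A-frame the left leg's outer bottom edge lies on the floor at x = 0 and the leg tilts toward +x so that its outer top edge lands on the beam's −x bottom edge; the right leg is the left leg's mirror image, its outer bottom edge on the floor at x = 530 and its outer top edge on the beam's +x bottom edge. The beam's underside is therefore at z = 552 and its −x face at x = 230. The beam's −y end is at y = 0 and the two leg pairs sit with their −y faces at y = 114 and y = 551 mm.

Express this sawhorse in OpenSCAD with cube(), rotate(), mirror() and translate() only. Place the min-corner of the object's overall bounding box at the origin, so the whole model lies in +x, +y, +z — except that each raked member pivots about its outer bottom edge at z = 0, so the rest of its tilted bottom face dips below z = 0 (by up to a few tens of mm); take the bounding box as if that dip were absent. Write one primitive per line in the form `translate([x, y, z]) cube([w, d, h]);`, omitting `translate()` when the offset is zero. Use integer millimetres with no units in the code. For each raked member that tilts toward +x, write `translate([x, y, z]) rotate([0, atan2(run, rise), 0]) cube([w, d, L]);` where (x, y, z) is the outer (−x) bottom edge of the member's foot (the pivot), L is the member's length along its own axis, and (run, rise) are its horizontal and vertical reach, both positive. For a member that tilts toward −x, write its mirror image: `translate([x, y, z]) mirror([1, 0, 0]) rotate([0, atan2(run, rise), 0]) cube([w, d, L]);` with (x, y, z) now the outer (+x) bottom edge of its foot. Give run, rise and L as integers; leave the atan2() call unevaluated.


// leg length = √(230² + 552²) = 598
// right-leg outer foot x = 2·230 + 70 = 530
// beam min-corner = (230, 0, 552)
translate([230, 0, 552]) cube([70, 706, 72]);
translate([0, 114, 0]) rotate([0, atan2(230, 552), 0]) cube([29, 41, 598]);
translate([530, 114, 0]) mirror([1, 0, 0]) rotate([0, atan2(230, 552), 0]) cube([29, 41, 598]);
translate([0, 551, 0]) rotate([0, atan2(230, 552), 0]) cube([29, 41, 598]);
translate([530, 551, 0]) mirror([1, 0, 0]) rotate([0, atan2(230, 552), 0]) cube([29, 41, 598]);


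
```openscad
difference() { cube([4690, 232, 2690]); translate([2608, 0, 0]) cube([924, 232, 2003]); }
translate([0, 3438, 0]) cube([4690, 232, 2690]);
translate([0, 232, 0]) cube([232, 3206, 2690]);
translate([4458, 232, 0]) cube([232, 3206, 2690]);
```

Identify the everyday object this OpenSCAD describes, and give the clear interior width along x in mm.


A single room. The interior width is 4226 mm.

Four walls enclosing a rectangle with a door in the front wall — a room. Outside width 4690 minus two 232 mm walls gives 4226 mm.


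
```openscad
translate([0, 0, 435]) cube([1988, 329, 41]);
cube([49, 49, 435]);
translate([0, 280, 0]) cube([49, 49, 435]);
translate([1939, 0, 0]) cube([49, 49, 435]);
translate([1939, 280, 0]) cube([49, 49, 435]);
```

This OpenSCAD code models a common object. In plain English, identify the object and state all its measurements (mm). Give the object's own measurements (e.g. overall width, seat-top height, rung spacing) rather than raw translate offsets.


A bench: a 1988×329 mm seat slab, 41 mm thick, top at z = 476 mm, on four 49×49 mm square legs flush with the seat corners and standing on z = 0.


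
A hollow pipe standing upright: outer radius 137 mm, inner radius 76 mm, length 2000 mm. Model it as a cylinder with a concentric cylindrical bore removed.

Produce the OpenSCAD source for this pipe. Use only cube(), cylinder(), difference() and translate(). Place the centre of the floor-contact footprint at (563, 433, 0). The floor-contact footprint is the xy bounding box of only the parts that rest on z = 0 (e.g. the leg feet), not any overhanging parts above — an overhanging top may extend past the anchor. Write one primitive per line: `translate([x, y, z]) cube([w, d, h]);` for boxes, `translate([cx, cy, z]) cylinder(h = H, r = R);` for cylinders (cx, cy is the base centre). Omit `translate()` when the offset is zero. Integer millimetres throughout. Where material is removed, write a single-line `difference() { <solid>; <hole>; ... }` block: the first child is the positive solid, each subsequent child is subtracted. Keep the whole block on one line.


difference() { translate([563, 433, 0]) cylinder(h = 2000, r = 137); translate([563, 433, 0]) cylinder(h = 2000, r = 76); }


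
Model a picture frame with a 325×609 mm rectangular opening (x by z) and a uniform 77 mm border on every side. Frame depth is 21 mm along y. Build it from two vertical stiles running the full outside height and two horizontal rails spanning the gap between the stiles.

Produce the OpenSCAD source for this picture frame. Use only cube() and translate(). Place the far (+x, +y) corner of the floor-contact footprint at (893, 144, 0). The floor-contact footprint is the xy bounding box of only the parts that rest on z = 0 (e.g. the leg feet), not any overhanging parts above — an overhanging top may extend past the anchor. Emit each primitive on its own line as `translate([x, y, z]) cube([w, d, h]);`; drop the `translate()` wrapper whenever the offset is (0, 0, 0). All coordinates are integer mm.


translate([414, 123, 0]) cube([77, 21, 763]);
translate([816, 123, 0]) cube([77, 21, 763]);
translate([491, 123, 0]) cube([325, 21, 77]);
translate([491, 123, 686]) cube([325, 21, 77]);


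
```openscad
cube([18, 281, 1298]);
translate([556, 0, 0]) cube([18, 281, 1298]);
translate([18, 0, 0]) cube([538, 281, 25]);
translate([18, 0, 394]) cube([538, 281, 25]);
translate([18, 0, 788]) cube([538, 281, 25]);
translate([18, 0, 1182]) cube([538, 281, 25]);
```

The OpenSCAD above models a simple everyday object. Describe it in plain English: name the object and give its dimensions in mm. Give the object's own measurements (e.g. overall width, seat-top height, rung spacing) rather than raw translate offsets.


An open bookshelf. Two side panels, each 18 mm thick, 281 mm deep and 1298 mm tall, stand 574 mm apart (outside-to-outside). Between them sit 4 shelves, each 25 mm thick and 281 mm deep, spanning the full gap between the sides. The bottom shelf rests on the floor (its underside at z = 0) and the clear gap between one shelf's top and the next shelf's underside is 369 mm.


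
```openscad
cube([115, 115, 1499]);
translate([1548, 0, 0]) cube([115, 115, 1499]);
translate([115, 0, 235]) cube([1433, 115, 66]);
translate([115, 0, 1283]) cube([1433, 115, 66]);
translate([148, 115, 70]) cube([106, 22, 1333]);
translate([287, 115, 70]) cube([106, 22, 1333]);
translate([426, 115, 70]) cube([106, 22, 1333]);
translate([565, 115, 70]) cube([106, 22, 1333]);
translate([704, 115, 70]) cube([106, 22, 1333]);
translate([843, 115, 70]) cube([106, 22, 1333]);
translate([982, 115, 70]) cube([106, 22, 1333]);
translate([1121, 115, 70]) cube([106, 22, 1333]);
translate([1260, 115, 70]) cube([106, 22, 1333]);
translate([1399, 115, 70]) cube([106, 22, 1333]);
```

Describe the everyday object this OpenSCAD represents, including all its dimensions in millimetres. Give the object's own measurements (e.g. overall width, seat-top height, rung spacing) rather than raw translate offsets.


A fence section. Two 115×115 mm posts, 1499 mm tall, stand on the floor with a clear span of 1433 mm between their inner faces. Two horizontal rails of 115×66 mm section span the gap between the posts with their undersides at z = 235 mm and z = 1283 mm, flush with the posts' −y face. 10 pickets, each 106 mm wide, 22 mm thick and 1333 mm tall, are fixed to the +y face of the rails with their bottoms at z = 70 mm, spaced across the span with a 33 mm gap after the −x post and between neighbouring pickets, with 43 mm left before the +x post.


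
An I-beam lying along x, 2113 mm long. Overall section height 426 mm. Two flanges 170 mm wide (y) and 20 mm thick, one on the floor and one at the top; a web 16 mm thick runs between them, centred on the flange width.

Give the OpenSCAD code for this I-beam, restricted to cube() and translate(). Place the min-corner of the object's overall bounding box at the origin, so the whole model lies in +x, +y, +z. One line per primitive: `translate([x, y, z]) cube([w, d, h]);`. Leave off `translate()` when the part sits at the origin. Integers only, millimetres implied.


cube([2113, 170, 20]);
translate([0, 77, 20]) cube([2113, 16, 386]);
translate([0, 0, 406]) cube([2113, 170, 20]);


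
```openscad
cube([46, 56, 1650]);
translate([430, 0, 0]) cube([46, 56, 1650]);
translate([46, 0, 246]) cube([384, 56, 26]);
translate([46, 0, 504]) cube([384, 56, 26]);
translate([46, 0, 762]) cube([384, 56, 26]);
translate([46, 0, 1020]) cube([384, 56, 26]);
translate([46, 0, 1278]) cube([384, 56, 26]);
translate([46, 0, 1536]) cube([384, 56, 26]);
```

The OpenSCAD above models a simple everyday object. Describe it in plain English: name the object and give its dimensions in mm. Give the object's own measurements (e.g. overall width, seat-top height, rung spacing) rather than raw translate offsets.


A straight ladder. Two 46×56 mm vertical rails, 1650 mm tall, stand 476 mm apart (outside-to-outside) with their front faces coplanar on the −y side. 6 rungs, each 56 mm deep and 26 mm tall, span between the inner faces of the rails, front faces flush with the rails. The lowest rung's underside is at z = 246 mm and rungs are spaced 258 mm apart (underside to underside).


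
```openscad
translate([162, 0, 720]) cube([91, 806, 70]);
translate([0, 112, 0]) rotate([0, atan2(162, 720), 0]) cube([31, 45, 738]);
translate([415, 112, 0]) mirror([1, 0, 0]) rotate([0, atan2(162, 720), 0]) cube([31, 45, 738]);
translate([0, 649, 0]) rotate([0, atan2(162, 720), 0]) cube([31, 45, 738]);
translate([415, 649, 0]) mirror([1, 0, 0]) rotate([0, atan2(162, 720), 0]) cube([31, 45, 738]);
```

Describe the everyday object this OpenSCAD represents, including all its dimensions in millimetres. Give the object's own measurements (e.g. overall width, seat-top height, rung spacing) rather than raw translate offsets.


A sawhorse. A 91×806×70 mm beam (x, y, z) sits on two A-frame leg pairs. Each pair is two raked legs of 31×45 mm section (45 mm along y) splaying symmetrically in x. Each leg rises 720 mm vertically over 162 mm of horizontal reach and is 738 mm long along its own axis. Every leg's outer bottom edge rests on the floor and its outer top edge meets a bottom edge of the beam — the left legs (tilting toward +x) meet the beam's −x bottom edge, the right legs (their mirror images, tilting toward −x) meet its +x bottom edge — so the leg tops tuck under the beam, the beam's underside is 720 mm above the floor, and the feet are 415 mm apart outside-to-outside with the beam centred between them. The two leg pairs are set in 112 mm from either end of the beam.


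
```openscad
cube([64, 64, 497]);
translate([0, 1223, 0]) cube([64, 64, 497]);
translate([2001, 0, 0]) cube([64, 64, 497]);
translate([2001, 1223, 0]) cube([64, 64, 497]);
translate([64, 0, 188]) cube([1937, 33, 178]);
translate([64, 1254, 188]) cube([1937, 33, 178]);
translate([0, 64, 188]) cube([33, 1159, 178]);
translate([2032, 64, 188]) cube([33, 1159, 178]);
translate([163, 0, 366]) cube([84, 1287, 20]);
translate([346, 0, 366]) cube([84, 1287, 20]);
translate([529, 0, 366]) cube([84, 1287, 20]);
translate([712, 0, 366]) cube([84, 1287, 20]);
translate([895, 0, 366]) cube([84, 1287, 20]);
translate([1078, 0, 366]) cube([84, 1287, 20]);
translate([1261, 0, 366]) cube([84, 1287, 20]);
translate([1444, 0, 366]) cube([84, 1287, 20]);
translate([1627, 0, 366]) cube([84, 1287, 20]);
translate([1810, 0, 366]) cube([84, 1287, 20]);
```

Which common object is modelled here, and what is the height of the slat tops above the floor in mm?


A bed frame. The slat-top height is 386 mm.

Four posts, four rails, and a row of slats — a bed frame. Slats sit on the rails at z = 188 + 178 = 366; with slat thickness 20, the top is 386 mm.


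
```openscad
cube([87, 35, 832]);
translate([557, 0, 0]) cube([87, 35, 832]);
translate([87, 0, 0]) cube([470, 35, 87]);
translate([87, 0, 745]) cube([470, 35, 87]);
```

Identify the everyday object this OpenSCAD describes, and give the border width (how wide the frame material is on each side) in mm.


A picture frame. The border width is 87 mm.

Four thin pieces enclosing a rectangular opening — a picture frame. The two full-height stiles are 832 mm tall; the top rail sits at z = 745 and is 87 mm tall, so the border above the opening is 832 − 745 = 87 mm, matching the stile x-width.


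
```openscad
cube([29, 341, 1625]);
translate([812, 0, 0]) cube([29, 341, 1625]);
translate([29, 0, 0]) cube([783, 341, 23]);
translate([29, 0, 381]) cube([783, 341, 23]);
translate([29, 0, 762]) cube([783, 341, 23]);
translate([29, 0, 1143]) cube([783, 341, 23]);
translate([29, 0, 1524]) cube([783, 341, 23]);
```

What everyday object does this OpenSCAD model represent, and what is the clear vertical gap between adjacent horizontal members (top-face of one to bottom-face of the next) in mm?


A bookshelf. The clear shelf gap is 358 mm.

Two tall side panels with 5 horizontal boards between them — a bookshelf. The first two shelf undersides are at z = 0 and z = 381; with shelf thickness 23, the clear gap is 381 − 0 − 23 = 358 mm.


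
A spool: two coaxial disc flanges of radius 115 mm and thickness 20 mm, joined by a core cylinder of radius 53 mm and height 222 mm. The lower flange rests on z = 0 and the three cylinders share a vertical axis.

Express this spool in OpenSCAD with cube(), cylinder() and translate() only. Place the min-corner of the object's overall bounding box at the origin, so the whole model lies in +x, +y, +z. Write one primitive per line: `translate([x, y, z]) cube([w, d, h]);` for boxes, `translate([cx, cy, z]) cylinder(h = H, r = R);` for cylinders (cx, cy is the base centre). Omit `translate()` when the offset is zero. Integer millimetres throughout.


translate([115, 115, 0]) cylinder(h = 20, r = 115);
translate([115, 115, 20]) cylinder(h = 222, r = 53);
translate([115, 115, 242]) cylinder(h = 20, r = 115);


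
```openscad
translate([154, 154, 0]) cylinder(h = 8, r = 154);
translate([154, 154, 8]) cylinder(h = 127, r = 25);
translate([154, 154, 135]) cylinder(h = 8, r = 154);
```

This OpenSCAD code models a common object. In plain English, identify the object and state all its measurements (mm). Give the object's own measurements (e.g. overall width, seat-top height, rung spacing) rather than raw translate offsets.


A spool: two coaxial disc flanges of radius 154 mm and thickness 8 mm, joined by a core cylinder of radius 25 mm and height 127 mm. The lower flange rests on z = 0 and the three cylinders share a vertical axis.


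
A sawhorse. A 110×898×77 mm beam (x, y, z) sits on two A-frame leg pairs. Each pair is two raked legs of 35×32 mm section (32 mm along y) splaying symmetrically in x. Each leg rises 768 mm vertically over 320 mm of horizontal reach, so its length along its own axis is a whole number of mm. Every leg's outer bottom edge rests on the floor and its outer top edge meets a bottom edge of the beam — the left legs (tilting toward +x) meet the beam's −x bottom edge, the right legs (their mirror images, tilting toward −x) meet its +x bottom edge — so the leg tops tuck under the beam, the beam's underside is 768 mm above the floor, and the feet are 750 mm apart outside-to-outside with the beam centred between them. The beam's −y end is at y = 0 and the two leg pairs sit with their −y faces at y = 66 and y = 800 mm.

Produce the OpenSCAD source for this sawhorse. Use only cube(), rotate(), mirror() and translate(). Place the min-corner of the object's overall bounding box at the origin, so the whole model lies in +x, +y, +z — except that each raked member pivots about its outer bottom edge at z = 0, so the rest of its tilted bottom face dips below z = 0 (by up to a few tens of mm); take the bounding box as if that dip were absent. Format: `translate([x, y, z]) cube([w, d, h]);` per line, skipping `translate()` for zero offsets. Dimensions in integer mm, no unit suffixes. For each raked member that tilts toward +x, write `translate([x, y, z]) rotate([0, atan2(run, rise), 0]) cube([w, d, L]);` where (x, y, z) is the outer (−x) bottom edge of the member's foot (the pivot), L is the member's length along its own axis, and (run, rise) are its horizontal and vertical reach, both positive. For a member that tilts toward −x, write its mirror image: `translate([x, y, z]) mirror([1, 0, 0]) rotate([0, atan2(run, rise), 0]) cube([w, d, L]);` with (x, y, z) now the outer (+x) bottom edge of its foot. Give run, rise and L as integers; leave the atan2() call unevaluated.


translate([320, 0, 768]) cube([110, 898, 77]);
translate([0, 66, 0]) rotate([0, atan2(320, 768), 0]) cube([35, 32, 832]);
translate([750, 66, 0]) mirror([1, 0, 0]) rotate([0, atan2(320, 768), 0]) cube([35, 32, 832]);
translate([0, 800, 0]) rotate([0, atan2(320, 768), 0]) cube([35, 32, 832]);
translate([750, 800, 0]) mirror([1, 0, 0]) rotate([0, atan2(320, 768), 0]) cube([35, 32, 832]);


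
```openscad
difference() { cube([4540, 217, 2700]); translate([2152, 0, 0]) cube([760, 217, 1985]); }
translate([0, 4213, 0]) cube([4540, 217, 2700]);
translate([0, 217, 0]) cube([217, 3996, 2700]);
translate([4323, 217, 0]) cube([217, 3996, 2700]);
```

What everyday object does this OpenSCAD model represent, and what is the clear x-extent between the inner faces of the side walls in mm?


A single room. The interior width is 4106 mm.

Four walls enclosing a rectangle with a door in the front wall — a room. Outside width 4540 minus two 217 mm walls gives 4106 mm.


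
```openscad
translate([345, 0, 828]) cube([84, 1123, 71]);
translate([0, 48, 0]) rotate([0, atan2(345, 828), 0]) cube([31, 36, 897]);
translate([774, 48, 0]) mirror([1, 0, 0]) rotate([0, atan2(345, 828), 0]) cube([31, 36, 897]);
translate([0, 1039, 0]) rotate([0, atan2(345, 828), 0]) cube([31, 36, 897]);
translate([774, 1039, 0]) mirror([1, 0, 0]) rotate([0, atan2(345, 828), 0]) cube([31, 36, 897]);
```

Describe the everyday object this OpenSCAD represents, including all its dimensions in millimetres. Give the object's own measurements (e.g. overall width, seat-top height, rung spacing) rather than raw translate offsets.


A sawhorse. A 84×1123×71 mm beam (x, y, z) sits on two A-frame leg pairs. Each pair is two raked legs of 31×36 mm section (36 mm along y) splaying symmetrically in x. Each leg rises 828 mm vertically over 345 mm of horizontal reach and is 897 mm long along its own axis. Every leg's outer bottom edge rests on the floor and its outer top edge meets a bottom edge of the beam — the left legs (tilting toward +x) meet the beam's −x bottom edge, the right legs (their mirror images, tilting toward −x) meet its +x bottom edge — so the leg tops tuck under the beam, the beam's underside is 828 mm above the floor, and the feet are 774 mm apart outside-to-outside with the beam centred between them. The two leg pairs are set in 48 mm from either end of the beam.


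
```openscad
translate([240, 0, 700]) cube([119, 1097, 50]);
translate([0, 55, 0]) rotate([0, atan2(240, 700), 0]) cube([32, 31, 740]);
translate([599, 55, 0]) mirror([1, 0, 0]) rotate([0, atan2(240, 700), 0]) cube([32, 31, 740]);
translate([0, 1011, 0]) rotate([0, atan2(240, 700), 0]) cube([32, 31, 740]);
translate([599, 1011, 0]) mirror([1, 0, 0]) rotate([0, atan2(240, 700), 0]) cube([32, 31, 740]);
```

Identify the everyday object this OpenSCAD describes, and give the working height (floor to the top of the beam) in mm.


A sawhorse. The overall height is 750 mm.

A beam across two mirrored pairs of raked legs — a sawhorse. The beam's underside is at z = 700 (matching the legs' vertical rise in atan2(240, 700)) and the beam is 50 mm tall, so its top is at 700 + 50 = 750 mm. The raked legs top out at the beam's underside, so that is the highest point.


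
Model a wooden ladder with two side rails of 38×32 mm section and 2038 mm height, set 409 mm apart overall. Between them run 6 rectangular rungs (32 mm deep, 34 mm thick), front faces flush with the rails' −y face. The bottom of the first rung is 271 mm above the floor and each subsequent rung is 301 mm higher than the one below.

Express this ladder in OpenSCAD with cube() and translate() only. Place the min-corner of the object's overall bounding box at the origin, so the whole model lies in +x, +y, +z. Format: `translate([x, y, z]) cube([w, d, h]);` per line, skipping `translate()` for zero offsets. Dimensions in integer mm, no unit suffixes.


cube([38, 32, 2038]);
translate([371, 0, 0]) cube([38, 32, 2038]);
translate([38, 0, 271]) cube([333, 32, 34]);
translate([38, 0, 572]) cube([333, 32, 34]);
translate([38, 0, 873]) cube([333, 32, 34]);
translate([38, 0, 1174]) cube([333, 32, 34]);
translate([38, 0, 1475]) cube([333, 32, 34]);
translate([38, 0, 1776]) cube([333, 32, 34]);


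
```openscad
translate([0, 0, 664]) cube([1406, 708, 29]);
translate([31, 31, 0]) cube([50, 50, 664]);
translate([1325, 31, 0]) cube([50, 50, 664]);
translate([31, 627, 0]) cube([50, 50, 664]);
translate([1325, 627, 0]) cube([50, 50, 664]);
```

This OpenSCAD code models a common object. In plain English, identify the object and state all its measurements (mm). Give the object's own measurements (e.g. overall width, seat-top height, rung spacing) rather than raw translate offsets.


A rectangular dining table. The top is 1406×708×29 mm with its upper surface at z = 693 mm. It stands on four 50×50 mm square legs, each inset 31 mm from the nearest pair of top edges, running from the floor to the underside of the top.


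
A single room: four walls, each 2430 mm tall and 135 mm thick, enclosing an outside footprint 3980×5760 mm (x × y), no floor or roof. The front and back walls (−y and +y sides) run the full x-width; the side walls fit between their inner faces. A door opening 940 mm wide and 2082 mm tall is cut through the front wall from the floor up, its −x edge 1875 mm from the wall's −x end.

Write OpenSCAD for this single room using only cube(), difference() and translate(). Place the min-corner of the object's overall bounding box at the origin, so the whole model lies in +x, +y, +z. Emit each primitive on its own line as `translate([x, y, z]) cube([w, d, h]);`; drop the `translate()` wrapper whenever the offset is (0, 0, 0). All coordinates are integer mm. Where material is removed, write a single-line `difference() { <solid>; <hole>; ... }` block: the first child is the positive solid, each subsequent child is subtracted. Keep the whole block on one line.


difference() { cube([3980, 135, 2430]); translate([1875, 0, 0]) cube([940, 135, 2082]); }
translate([0, 5625, 0]) cube([3980, 135, 2430]);
translate([0, 135, 0]) cube([135, 5490, 2430]);
translate([3845, 135, 0]) cube([135, 5490, 2430]);


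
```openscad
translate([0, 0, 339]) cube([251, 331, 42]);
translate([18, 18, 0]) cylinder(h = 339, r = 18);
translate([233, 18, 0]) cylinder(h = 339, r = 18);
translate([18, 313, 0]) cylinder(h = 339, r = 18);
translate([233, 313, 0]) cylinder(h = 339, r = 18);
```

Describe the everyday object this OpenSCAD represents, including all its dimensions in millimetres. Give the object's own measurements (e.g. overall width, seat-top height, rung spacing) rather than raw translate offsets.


A four-legged stool. The seat is a 251×331×42 mm slab whose top surface is at z = 381 mm; four round legs, each 36 mm in diameter, run from the floor (z = 0) to the underside of the seat, each leg's axis is inset half a diameter from the nearest pair of seat edges (so the leg's bounding box is flush with the corner).


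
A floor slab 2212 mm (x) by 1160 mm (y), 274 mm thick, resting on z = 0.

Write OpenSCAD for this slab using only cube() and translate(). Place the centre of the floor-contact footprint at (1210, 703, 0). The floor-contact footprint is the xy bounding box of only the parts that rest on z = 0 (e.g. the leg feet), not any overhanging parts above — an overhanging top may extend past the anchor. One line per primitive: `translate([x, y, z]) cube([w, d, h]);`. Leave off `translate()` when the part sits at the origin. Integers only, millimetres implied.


translate([104, 123, 0]) cube([2212, 1160, 274]);


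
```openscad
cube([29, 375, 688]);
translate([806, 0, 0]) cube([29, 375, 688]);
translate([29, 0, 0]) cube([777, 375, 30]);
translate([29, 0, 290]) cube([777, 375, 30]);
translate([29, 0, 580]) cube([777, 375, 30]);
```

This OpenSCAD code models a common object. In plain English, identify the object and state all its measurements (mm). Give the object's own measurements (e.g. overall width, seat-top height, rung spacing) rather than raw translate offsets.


An open bookshelf. Two side panels, each 29 mm thick, 375 mm deep and 688 mm tall, stand 835 mm apart (outside-to-outside). Between them sit 3 shelves, each 30 mm thick and 375 mm deep, spanning the full gap between the sides. The bottom shelf rests on the floor (its underside at z = 0) and the clear gap between one shelf's top and the next shelf's underside is 260 mm.


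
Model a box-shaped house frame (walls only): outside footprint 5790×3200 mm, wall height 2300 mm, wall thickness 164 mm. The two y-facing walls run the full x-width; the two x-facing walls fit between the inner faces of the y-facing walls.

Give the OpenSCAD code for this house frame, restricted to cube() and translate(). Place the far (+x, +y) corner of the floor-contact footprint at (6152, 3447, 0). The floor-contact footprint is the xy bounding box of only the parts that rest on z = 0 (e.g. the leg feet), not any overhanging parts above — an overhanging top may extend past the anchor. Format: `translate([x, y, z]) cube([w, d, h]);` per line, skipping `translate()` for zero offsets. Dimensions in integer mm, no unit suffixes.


translate([362, 247, 0]) cube([5790, 164, 2300]);
translate([362, 3283, 0]) cube([5790, 164, 2300]);
translate([362, 411, 0]) cube([164, 2872, 2300]);
translate([5988, 411, 0]) cube([164, 2872, 2300]);


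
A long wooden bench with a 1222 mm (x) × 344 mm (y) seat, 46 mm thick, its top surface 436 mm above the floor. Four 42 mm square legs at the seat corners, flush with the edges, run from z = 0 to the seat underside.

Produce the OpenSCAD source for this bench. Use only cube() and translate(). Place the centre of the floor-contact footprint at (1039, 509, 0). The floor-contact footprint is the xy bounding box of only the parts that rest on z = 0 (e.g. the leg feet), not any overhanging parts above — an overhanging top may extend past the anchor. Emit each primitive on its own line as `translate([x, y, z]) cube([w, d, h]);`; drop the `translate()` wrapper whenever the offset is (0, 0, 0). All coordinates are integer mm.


// leg_h = 436 − 46 = 390
translate([428, 337, 390]) cube([1222, 344, 46]);
translate([428, 337, 0]) cube([42, 42, 390]);
translate([428, 639, 0]) cube([42, 42, 390]);
translate([1608, 337, 0]) cube([42, 42, 390]);
translate([1608, 639, 0]) cube([42, 42, 390]);


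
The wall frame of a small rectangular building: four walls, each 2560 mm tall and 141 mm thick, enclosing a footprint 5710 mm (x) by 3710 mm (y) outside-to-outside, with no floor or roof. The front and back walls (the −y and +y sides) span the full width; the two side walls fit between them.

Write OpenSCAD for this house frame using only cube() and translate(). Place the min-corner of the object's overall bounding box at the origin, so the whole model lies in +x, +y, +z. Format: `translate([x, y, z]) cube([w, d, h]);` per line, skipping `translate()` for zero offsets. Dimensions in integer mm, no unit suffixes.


cube([5710, 141, 2560]);
translate([0, 3569, 0]) cube([5710, 141, 2560]);
translate([0, 141, 0]) cube([141, 3428, 2560]);
translate([5569, 141, 0]) cube([141, 3428, 2560]);


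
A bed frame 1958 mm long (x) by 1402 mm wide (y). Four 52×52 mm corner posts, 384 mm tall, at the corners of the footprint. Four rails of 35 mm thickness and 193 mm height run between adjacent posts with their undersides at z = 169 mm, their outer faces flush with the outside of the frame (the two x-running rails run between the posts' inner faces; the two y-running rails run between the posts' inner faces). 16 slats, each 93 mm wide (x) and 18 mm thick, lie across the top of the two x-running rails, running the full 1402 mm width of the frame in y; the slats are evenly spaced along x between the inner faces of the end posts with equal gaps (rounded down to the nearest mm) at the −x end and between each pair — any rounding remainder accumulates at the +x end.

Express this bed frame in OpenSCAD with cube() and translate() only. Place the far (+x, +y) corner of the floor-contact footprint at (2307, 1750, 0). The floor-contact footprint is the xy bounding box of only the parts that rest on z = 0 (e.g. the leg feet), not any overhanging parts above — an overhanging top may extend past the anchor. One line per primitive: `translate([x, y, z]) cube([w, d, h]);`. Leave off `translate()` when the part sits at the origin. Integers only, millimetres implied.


// slat z = rail_z + rail_h = 169 + 193 = 362
// slat gap = ⌊(1854 − 16·93) / 17⌋ = 21
translate([349, 348, 0]) cube([52, 52, 384]);
translate([349, 1698, 0]) cube([52, 52, 384]);
translate([2255, 348, 0]) cube([52, 52, 384]);
translate([2255, 1698, 0]) cube([52, 52, 384]);
translate([401, 348, 169]) cube([1854, 35, 193]);
translate([401, 1715, 169]) cube([1854, 35, 193]);
translate([349, 400, 169]) cube([35, 1298, 193]);
translate([2272, 400, 169]) cube([35, 1298, 193]);
translate([422, 348, 362]) cube([93, 1402, 18]);
translate([536, 348, 362]) cube([93, 1402, 18]);
translate([650, 348, 362]) cube([93, 1402, 18]);
translate([764, 348, 362]) cube([93, 1402, 18]);
translate([878, 348, 362]) cube([93, 1402, 18]);
translate([992, 348, 362]) cube([93, 1402, 18]);
translate([1106, 348, 362]) cube([93, 1402, 18]);
translate([1220, 348, 362]) cube([93, 1402, 18]);
translate([1334, 348, 362]) cube([93, 1402, 18]);
translate([1448, 348, 362]) cube([93, 1402, 18]);
translate([1562, 348, 362]) cube([93, 1402, 18]);
translate([1676, 348, 362]) cube([93, 1402, 18]);
translate([1790, 348, 362]) cube([93, 1402, 18]);
translate([1904, 348, 362]) cube([93, 1402, 18]);
translate([2018, 348, 362]) cube([93, 1402, 18]);
translate([2132, 348, 362]) cube([93, 1402, 18]);


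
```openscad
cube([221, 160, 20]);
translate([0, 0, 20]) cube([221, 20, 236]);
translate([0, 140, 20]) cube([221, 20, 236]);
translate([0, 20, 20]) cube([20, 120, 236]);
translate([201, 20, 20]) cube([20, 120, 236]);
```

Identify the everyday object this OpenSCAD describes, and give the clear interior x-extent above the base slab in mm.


An open box. The internal width is 181 mm.

A 221×160 base slab with four walls standing on it — an open box. The base is 221 mm wide and the walls are 20 mm thick, so the internal width is 221 − 2 × 20 = 181 mm.


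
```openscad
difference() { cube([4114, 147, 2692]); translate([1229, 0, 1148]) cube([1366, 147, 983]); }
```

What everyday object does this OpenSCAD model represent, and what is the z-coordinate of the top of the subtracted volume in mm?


A wall with a window opening. The window head height is 2131 mm.

A wall with a rectangular opening subtracted — a window. Sill at z = 1148, opening 983 mm tall, so the head is at 1148 + 983 = 2131 mm.


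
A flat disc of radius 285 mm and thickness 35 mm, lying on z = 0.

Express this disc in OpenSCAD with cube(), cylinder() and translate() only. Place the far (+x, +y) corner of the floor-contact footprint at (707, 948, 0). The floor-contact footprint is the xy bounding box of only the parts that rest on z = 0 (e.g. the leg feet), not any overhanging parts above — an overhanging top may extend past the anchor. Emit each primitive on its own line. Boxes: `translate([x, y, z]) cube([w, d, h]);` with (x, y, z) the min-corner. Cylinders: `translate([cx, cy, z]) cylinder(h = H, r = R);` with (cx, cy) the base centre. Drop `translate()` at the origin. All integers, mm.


translate([422, 663, 0]) cylinder(h = 35, r = 285);


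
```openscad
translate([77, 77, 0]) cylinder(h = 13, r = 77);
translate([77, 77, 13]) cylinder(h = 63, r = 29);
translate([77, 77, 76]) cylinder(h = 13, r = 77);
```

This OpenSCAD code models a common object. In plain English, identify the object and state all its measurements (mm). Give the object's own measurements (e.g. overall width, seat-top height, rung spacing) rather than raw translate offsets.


A spool: two coaxial disc flanges of radius 77 mm and thickness 13 mm, joined by a core cylinder of radius 29 mm and height 63 mm. The lower flange rests on z = 0 and the three cylinders share a vertical axis.


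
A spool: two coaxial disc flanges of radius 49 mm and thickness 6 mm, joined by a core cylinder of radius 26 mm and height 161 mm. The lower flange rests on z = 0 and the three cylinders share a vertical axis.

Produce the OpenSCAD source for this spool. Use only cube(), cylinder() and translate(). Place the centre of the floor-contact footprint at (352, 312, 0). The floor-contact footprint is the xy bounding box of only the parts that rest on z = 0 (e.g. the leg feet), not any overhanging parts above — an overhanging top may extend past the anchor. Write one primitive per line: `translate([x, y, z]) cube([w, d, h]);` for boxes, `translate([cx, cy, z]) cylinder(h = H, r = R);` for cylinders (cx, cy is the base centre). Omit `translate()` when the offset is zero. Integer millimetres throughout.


translate([352, 312, 0]) cylinder(h = 6, r = 49);
translate([352, 312, 6]) cylinder(h = 161, r = 26);
translate([352, 312, 167]) cylinder(h = 6, r = 49);


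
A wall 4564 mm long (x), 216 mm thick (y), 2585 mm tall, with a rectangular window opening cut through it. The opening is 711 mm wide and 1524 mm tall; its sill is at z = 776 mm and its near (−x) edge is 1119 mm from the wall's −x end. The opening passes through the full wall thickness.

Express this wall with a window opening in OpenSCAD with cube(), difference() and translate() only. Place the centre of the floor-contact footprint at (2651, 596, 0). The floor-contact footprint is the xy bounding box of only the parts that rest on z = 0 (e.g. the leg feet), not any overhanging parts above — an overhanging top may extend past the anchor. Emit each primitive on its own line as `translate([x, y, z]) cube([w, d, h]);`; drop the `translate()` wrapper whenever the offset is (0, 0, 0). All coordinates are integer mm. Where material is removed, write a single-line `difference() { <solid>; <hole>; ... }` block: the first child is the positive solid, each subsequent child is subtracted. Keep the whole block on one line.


difference() { translate([369, 488, 0]) cube([4564, 216, 2585]); translate([1488, 488, 776]) cube([711, 216, 1524]); }


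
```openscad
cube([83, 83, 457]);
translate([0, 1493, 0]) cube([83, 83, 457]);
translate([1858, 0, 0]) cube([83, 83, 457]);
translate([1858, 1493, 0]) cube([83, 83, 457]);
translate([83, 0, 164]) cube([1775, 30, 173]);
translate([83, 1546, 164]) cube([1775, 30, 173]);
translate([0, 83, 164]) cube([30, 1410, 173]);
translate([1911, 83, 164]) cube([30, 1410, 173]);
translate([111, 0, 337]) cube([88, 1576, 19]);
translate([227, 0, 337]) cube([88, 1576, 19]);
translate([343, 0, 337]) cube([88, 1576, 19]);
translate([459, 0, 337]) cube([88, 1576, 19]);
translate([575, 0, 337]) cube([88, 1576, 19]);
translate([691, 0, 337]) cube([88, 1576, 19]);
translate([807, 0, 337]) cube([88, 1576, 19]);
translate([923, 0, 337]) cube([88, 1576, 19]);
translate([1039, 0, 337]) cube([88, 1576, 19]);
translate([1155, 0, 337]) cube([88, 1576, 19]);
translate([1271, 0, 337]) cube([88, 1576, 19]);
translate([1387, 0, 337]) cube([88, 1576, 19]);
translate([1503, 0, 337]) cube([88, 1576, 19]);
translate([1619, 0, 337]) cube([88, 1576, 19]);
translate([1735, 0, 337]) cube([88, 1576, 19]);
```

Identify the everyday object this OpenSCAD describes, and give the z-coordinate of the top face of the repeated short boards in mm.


A bed frame. The slat-top height is 356 mm.

Four posts, four rails, and a row of slats — a bed frame. Slats sit on the rails at z = 164 + 173 = 337; with slat thickness 19, the top is 356 mm.
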